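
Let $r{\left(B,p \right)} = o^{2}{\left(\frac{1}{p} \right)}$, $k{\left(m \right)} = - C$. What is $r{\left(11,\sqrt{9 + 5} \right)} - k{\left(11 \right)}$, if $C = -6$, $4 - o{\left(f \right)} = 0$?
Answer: $10$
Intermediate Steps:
$o{\left(f \right)} = 4$ ($o{\left(f \right)} = 4 - 0 = 4 + 0 = 4$)
$k{\left(m \right)} = 6$ ($k{\left(m \right)} = \left(-1\right) \left(-6\right) = 6$)
$r{\left(B,p \right)} = 16$ ($r{\left(B,p \right)} = 4^{2} = 16$)
$r{\left(11,\sqrt{9 + 5} \right)} - k{\left(11 \right)} = 16 - 6 = 10$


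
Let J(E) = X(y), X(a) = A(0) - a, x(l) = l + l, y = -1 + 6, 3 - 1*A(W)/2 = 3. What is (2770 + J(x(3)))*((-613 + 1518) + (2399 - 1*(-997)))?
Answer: 11892265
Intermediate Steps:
A(W) = 0 (A(W) = 6 - 2*3 = 6 - 6 = 0)
y = 5
x(l) = 2*l
X(a) = -a (X(a) = 0 - a = -a)
J(E) = -5 (J(E) = -1*5 = -5)
(2770 + J(x(3)))*((-613 + 1518) + (2399 - 1*(-997))) = (2770 - 5)*((-613 + 1518) + (2399 - 1*(-997))) = 2765*(905 + (2399 + 997)) = 2765*(905 + 3396) = 2765*4301 = 11892265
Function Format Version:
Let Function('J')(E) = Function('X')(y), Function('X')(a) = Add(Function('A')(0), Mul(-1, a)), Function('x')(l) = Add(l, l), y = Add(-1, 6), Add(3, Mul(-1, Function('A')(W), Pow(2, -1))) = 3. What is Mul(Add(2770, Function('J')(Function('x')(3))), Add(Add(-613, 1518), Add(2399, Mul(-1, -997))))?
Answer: 11892265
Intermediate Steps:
Function('A')(W) = 0 (Function('A')(W) = Add(6, Mul(-2, 3)) = Add(6, -6) = 0)
y = 5
Function('x')(l) = Mul(2, l)
Function('X')(a) = Mul(-1, a) (Function('X')(a) = Add(0, Mul(-1, a)) = Mul(-1, a))
Function('J')(E) = -5 (Function('J')(E) = Mul(-1, 5) = -5)
Mul(Add(2770, Function('J')(Function('x')(3))), Add(Add(-613, 1518), Add(2399, Mul(-1, -997)))) = Mul(Add(2770, -5), Add(Add(-613, 1518), Add(2399, Mul(-1, -997)))) = Mul(2765, Add(905, Add(2399, 997))) = Mul(2765, Add(905, 3396)) = Mul(2765, 4301) = 11892265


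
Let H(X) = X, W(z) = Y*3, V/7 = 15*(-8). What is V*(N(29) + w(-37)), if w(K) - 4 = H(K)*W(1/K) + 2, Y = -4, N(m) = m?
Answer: -402360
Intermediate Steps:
V = -840 (V = 7*(15*(-8)) = 7*(-120) = -840)
W(z) = -12 (W(z) = -4*3 = -12)
w(K) = 6 - 12*K (w(K) = 4 + (K*(-12) + 2) = 4 + (-12*K + 2) = 4 + (2 - 12*K) = 6 - 12*K)
V*(N(29) + w(-37)) = -840*(29 + (6 - 12*(-37))) = -840*(29 + (6 + 444)) = -840*(29 + 450) = -840*479 = -402360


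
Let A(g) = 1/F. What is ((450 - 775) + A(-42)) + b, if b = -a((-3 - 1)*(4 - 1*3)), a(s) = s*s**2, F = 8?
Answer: -2087/8 ≈ -260.88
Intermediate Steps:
A(g) = 1/8
a(s) = s**3
b = 64 (b = -((-3 - 1)*(4 - 1*3))**3 = -(-4*(4 - 3))**3 = -(-4*1)**3 = -1*(-4)**3 = -1*(-64) = 64)
((450 - 775) + A(-42)) + b = ((450 - 775) + 1/8) + 64 = (-325 + 1/8) + 64 = -2599/8 + 64 = -2087/8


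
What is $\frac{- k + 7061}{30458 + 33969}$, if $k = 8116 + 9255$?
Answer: $- \frac{10310}{64427} \approx -0.16003$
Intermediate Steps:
$k = 17371$
$\frac{- k + 7061}{30458 + 33969} = \frac{\left(-1\right) 17371 + 7061}{30458 + 33969} = \frac{-17371 + 7061}{64427} = \left(-10310\right) \frac{1}{64427} = - \frac{10310}{64427}$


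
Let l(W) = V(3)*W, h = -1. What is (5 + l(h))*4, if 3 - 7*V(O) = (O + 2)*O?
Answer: 188/7 ≈ 26.857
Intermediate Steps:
V(O) = 3/7 - O*(2 + O)/7 (V(O) = 3/7 - (O + 2)*O/7 = 3/7 - (2 + O)*O/7 = 3/7 - O*(2 + O)/7)
l(W) = -12*W/7 (l(W) = (3/7 - 2/7*3 - ⅐*3²)*W = (3/7 - 6/7 - ⅐*9)*W = (3/7 - 6/7 - 9/7)*W = -12*W/7)
(5 + l(h))*4 = (5 - 12/7*(-1))*4 = (5 + 12/7)*4 = (47/7)*4 = 188/7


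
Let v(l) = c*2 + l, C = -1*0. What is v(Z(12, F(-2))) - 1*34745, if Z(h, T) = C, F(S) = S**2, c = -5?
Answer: -34755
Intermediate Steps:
C = 0
Z(h, T) = 0
v(l) = -10 + l (v(l) = -5*2 + l = -10 + l)
v(Z(12, F(-2))) - 1*34745 = (-10 + 0) - 1*34745 = -10 - 34745 = -34755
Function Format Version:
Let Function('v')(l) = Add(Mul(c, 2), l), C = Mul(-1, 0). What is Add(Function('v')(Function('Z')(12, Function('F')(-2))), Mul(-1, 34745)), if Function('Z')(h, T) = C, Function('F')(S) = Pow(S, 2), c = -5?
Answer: -34755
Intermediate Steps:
C = 0
Function('Z')(h, T) = 0
Function('v')(l) = Add(-10, l) (Function('v')(l) = Add(Mul(-5, 2), l) = Add(-10, l))
Add(Function('v')(Function('Z')(12, Function('F')(-2))), Mul(-1, 34745)) = Add(Add(-10, 0), Mul(-1, 34745)) = Add(-10, -34745) = -34755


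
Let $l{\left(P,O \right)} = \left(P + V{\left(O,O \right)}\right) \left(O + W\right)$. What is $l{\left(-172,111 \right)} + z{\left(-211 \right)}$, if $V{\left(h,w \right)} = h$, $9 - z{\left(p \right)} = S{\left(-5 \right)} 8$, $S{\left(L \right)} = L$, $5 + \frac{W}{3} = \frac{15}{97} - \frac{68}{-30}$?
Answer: $- \frac{3031298}{485} \approx -6250.1$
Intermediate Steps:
$W = - \frac{3752}{485}$ ($W = -15 + 3 \left(\frac{15}{97} - \frac{68}{-30}\right) = -15 + 3 \left(15 \cdot \frac{1}{97} - - \frac{34}{15}\right) = -15 + 3 \left(\frac{15}{97} + \frac{34}{15}\right) = -15 + 3 \cdot \frac{3523}{1455} = -15 + \frac{3523}{485} = - \frac{3752}{485} \approx -7.7361$)
$z{\left(p \right)} = 49$ ($z{\left(p \right)} = 9 - \left(-5\right) 8 = 9 - -40 = 9 + 40 = 49$)
$l{\left(P,O \right)} = \left(- \frac{3752}{485} + O\right) \left(O + P\right)$ ($l{\left(P,O \right)} = \left(P + O\right) \left(O - \frac{3752}{485}\right) = \left(O + P\right) \left(- \frac{3752}{485} + O\right) = \left(- \frac{3752}{485} + O\right) \left(O + P\right)$)
$l{\left(-172,111 \right)} + z{\left(-211 \right)} = \left(111^{2} - \frac{416472}{485} - - \frac{645344}{485} + 111 \left(-172\right)\right) + 49 = \left(12321 - \frac{416472}{485} + \frac{645344}{485} - 19092\right) + 49 = - \frac{3055063}{485} + 49 = - \frac{3031298}{485}$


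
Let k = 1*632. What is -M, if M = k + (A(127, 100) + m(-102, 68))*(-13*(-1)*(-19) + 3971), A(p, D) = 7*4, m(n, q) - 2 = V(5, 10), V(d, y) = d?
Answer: -130972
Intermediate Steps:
m(n, q) = 7 (m(n, q) = 2 + 5 = 7)
A(p, D) = 28
k = 632
M = 130972 (M = 632 + (28 + 7)*(-13*(-1)*(-19) + 3971) = 632 + 35*(13*(-19) + 3971) = 632 + 35*(-247 + 3971) = 632 + 35*3724 = 632 + 130340 = 130972)
-M = -1*130972 = -130972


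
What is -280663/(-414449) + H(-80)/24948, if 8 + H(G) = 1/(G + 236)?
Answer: 155970306263/230427012816 ≈ 0.67688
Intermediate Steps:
H(G) = -8 + 1/(236 + G) (H(G) = -8 + 1/(G + 236) = -8 + 1/(236 + G))
-280663/(-414449) + H(-80)/24948 = -280663/(-414449) + ((-1887 - 8*(-80))/(236 - 80))/24948 = -280663*(-1/414449) + ((-1887 + 640)/156)*(1/24948) = 280663/414449 + ((1/156)*(-1247))*(1/24948) = 280663/414449 - 1247/156*1/24948 = 280663/414449 - 1247/3891888 = 155970306263/230427012816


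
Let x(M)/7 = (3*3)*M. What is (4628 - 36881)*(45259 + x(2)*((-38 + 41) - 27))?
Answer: -1362205455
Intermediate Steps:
x(M) = 63*M (x(M) = 7*((3*3)*M) = 7*(9*M) = 63*M)
(4628 - 36881)*(45259 + x(2)*((-38 + 41) - 27)) = (4628 - 36881)*(45259 + (63*2)*((-38 + 41) - 27)) = -32253*(45259 + 126*(3 - 27)) = -32253*(45259 + 126*(-24)) = -32253*(45259 - 3024) = -32253*42235 = -1362205455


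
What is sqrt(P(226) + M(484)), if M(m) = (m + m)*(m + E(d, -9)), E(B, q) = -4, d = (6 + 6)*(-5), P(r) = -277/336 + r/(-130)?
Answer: 23*sqrt(26184471495)/5460 ≈ 681.64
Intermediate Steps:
P(r) = -277/336 - r/130 (P(r) = -277*1/336 + r*(-1/130) = -277/336 - r/130)
d = -60 (d = 12*(-5) = -60)
M(m) = 2*m*(-4 + m) (M(m) = (m + m)*(m - 4) = (2*m)*(-4 + m) = 2*m*(-4 + m))
sqrt(P(226) + M(484)) = sqrt((-277/336 - 1/130*226) + 2*484*(-4 + 484)) = sqrt((-277/336 - 113/65) + 2*484*480) = sqrt(-55973/21840 + 464640) = sqrt(10147681627/21840) = 23*sqrt(26184471495)/5460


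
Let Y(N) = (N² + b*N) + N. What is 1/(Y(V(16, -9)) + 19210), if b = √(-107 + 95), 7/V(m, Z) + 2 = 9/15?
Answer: 641/12326440 + I*√3/36979320 ≈ 5.2002e-5 + 4.6838e-8*I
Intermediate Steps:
V(m, Z) = -5 (V(m, Z) = 7/(-2 + 9/15) = 7/(-2 + 9*(1/15)) = 7/(-2 + ⅗) = 7/(-7/5) = 7*(-5/7) = -5)
b = 2*I*√3 (b = √(-12) = 2*I*√3 ≈ 3.4641*I)
Y(N) = N + N² + 2*I*N*√3 (Y(N) = (N² + (2*I*√3)*N) + N = (N² + 2*I*N*√3) + N = N + N² + 2*I*N*√3)
1/(Y(V(16, -9)) + 19210) = 1/(-5*(1 - 5 + 2*I*√3) + 19210) = 1/(-5*(-4 + 2*I*√3) + 19210) = 1/((20 - 10*I*√3) + 19210) = 1/(19230 - 10*I*√3)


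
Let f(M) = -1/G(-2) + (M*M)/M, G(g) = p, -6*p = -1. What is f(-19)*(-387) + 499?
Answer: 10174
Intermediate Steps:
p = ⅙ (p = -⅙*(-1) = ⅙ ≈ 0.16667)
G(g) = ⅙
f(M) = -6 + M (f(M) = -1/⅙ + (M*M)/M = -1*6 + M²/M = -6 + M)
f(-19)*(-387) + 499 = (-6 - 19)*(-387) + 499 = -25*(-387) + 499 = 9675 + 499 = 10174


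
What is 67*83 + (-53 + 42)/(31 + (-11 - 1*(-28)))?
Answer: 266917/48 ≈ 5560.8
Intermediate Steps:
67*83 + (-53 + 42)/(31 + (-11 - 1*(-28))) = 5561 - 11/(31 + (-11 + 28)) = 5561 - 11/(31 + 17) = 5561 - 11/48 = 266917/48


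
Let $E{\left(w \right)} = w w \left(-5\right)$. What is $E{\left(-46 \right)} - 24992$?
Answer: $-35572$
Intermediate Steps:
$E{\left(w \right)} = - 5 w^{2}$ ($E{\left(w \right)} = w^{2} \left(-5\right) = - 5 w^{2}$)
$E{\left(-46 \right)} - 24992 = - 5 \left(-46\right)^{2} - 24992 = \left(-5\right) 2116 - 24992 = -10580 - 24992 = -35572$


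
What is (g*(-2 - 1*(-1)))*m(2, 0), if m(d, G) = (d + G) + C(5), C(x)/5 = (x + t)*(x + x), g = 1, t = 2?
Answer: -352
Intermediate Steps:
C(x) = 10*x*(2 + x) (C(x) = 5*((x + 2)*(x + x)) = 5*((2 + x)*(2*x)) = 5*(2*x*(2 + x)) = 10*x*(2 + x))
m(d, G) = 350 + G + d (m(d, G) = (d + G) + 10*5*(2 + 5) = (G + d) + 10*5*7 = (G + d) + 350 = 350 + G + d)
(g*(-2 - 1*(-1)))*m(2, 0) = (1*(-2 - 1*(-1)))*(350 + 0 + 2) = (1*(-2 + 1))*352 = (1*(-1))*352 = -1*352 = -352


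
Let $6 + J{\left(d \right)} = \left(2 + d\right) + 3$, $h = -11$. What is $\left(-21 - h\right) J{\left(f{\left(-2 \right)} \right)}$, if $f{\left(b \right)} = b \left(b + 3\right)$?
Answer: $30$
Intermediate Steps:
$f{\left(b \right)} = b \left(3 + b\right)$
$J{\left(d \right)} = -1 + d$ ($J{\left(d \right)} = -6 + \left(\left(2 + d\right) + 3\right) = -6 + \left(5 + d\right) = -1 + d$)
$\left(-21 - h\right) J{\left(f{\left(-2 \right)} \right)} = \left(-21 - -11\right) \left(-1 - 2 \left(3 - 2\right)\right) = \left(-21 + 11\right) \left(-1 - 2\right) = - 10 \left(-1 - 2\right) = \left(-10\right) \left(-3\right) = 30$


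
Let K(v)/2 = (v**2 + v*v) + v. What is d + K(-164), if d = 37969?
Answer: 145225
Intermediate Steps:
K(v) = 2*v + 4*v**2 (K(v) = 2*((v**2 + v*v) + v) = 2*((v**2 + v**2) + v) = 2*(2*v**2 + v) = 2*(v + 2*v**2) = 2*v + 4*v**2)
d + K(-164) = 37969 + 2*(-164)*(1 + 2*(-164)) = 37969 + 2*(-164)*(1 - 328) = 37969 + 2*(-164)*(-327) = 37969 + 107256 = 145225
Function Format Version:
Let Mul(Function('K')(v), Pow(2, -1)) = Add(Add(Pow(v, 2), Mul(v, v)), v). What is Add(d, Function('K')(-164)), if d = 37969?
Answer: 145225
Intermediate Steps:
Function('K')(v) = Add(Mul(2, v), Mul(4, Pow(v, 2))) (Function('K')(v) = Mul(2, Add(Add(Pow(v, 2), Mul(v, v)), v)) = Mul(2, Add(Add(Pow(v, 2), Pow(v, 2)), v)) = Mul(2, Add(Mul(2, Pow(v, 2)), v)) = Mul(2, Add(v, Mul(2, Pow(v, 2)))) = Add(Mul(2, v), Mul(4, Pow(v, 2))))
Add(d, Function('K')(-164)) = Add(37969, Mul(2, -164, Add(1, Mul(2, -164)))) = Add(37969, Mul(2, -164, Add(1, -328))) = Add(37969, Mul(2, -164, -327)) = Add(37969, 107256) = 145225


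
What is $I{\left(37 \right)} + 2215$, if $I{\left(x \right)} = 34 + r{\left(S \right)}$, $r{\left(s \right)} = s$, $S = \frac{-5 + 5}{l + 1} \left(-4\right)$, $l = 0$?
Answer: $2249$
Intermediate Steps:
$S = 0$ ($S = \frac{-5 + 5}{0 + 1} \left(-4\right) = \frac{0}{1} \left(-4\right) = 0 \cdot 1 \left(-4\right) = 0 \left(-4\right) = 0$)
$I{\left(x \right)} = 34$ ($I{\left(x \right)} = 34 + 0 = 34$)
$I{\left(37 \right)} + 2215 = 34 + 2215 = 2249$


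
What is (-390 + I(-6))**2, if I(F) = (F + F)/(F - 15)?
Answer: 7431076/49 ≈ 1.5165e+5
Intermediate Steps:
I(F) = 2*F/(-15 + F) (I(F) = (2*F)/(-15 + F) = 2*F/(-15 + F))
(-390 + I(-6))**2 = (-390 + 2*(-6)/(-15 - 6))**2 = (-390 + 2*(-6)/(-21))**2 = (-390 + 2*(-6)*(-1/21))**2 = (-390 + 4/7)**2 = (-2726/7)**2 = 7431076/49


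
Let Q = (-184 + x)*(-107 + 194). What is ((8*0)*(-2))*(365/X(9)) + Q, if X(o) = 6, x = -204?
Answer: -33756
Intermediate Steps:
Q = -33756 (Q = (-184 - 204)*(-107 + 194) = -388*87 = -33756)
((8*0)*(-2))*(365/X(9)) + Q = ((8*0)*(-2))*(365/6) - 33756 = (0*(-2))*(365*(⅙)) - 33756 = 0*(365/6) - 33756 = 0 - 33756 = -33756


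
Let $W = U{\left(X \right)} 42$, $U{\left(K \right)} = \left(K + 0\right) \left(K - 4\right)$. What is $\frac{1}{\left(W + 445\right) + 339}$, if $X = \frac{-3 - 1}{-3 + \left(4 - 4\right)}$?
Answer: $\frac{3}{1904} \approx 0.0015756$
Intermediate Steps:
$X = \frac{4}{3}$ ($X = - \frac{4}{-3 + \left(4 - 4\right)} = - \frac{4}{-3 + 0} = - \frac{4}{-3} = \left(-4\right) \left(- \frac{1}{3}\right) = \frac{4}{3} \approx 1.3333$)
$U{\left(K \right)} = K \left(-4 + K\right)$
$W = - \frac{448}{3}$ ($W = \frac{4 \left(-4 + \frac{4}{3}\right)}{3} \cdot 42 = \frac{4}{3} \left(- \frac{8}{3}\right) 42 = \left(- \frac{32}{9}\right) 42 = - \frac{448}{3} \approx -149.33$)
$\frac{1}{\left(W + 445\right) + 339} = \frac{1}{\left(- \frac{448}{3} + 445\right) + 339} = \frac{1}{\frac{887}{3} + 339} = \frac{1}{\frac{1904}{3}} = \frac{3}{1904}$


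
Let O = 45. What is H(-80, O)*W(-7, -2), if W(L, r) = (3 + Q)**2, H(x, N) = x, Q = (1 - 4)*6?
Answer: -18000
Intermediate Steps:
Q = -18 (Q = -3*6 = -18)
W(L, r) = 225 (W(L, r) = (3 - 18)**2 = (-15)**2 = 225)
H(-80, O)*W(-7, -2) = -80*225 = -18000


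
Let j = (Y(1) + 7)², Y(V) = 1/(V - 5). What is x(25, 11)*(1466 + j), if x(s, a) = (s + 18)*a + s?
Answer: 6022065/8 ≈ 7.5276e+5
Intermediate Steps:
Y(V) = 1/(-5 + V)
j = 729/16 (j = (1/(-5 + 1) + 7)² = (1/(-4) + 7)² = (-¼ + 7)² = (27/4)² = 729/16 ≈ 45.563)
x(s, a) = s + a*(18 + s) (x(s, a) = (18 + s)*a + s = a*(18 + s) + s = s + a*(18 + s))
x(25, 11)*(1466 + j) = (25 + 18*11 + 11*25)*(1466 + 729/16) = (25 + 198 + 275)*(24185/16) = 498*(24185/16) = 6022065/8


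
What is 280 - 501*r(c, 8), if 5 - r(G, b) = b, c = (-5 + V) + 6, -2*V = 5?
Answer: 1783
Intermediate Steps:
V = -5/2 (V = -½*5 = -5/2 ≈ -2.5000)
c = -3/2 (c = (-5 - 5/2) + 6 = -15/2 + 6 = -3/2 ≈ -1.5000)
r(G, b) = 5 - b
280 - 501*r(c, 8) = 280 - 501*(5 - 1*8) = 280 - 501*(5 - 8) = 280 - 501*(-3) = 280 + 1503 = 1783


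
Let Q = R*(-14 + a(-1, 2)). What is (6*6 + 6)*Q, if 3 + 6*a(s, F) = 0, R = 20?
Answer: -12180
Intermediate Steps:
a(s, F) = -½ (a(s, F) = -½ + (⅙)*0 = -½ + 0 = -½)
Q = -290 (Q = 20*(-14 - ½) = 20*(-29/2) = -290)
(6*6 + 6)*Q = (6*6 + 6)*(-290) = (36 + 6)*(-290) = 42*(-290) = -12180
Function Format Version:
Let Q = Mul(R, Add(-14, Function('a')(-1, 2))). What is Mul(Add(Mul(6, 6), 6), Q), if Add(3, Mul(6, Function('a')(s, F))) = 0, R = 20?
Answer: -12180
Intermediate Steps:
Function('a')(s, F) = Rational(-1, 2) (Function('a')(s, F) = Add(Rational(-1, 2), Mul(Rational(1, 6), 0)) = Add(Rational(-1, 2), 0) = Rational(-1, 2))
Q = -290 (Q = Mul(20, Add(-14, Rational(-1, 2))) = Mul(20, Rational(-29, 2)) = -290)
Mul(Add(Mul(6, 6), 6), Q) = Mul(Add(Mul(6, 6), 6), -290) = Mul(Add(36, 6), -290) = Mul(42, -290) = -12180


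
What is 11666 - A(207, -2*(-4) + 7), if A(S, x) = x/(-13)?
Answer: 151673/13 ≈ 11667.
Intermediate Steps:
A(S, x) = -x/13 (A(S, x) = x*(-1/13) = -x/13)
11666 - A(207, -2*(-4) + 7) = 11666 - (-1)*(-2*(-4) + 7)/13 = 11666 - (-1)*(8 + 7)/13 = 11666 - (-1)*15/13 = 11666 - 1*(-15/13) = 11666 + 15/13 = 151673/13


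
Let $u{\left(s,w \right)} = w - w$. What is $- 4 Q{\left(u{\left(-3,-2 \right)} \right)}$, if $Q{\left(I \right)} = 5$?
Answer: $-20$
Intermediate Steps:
$u{\left(s,w \right)} = 0$
$- 4 Q{\left(u{\left(-3,-2 \right)} \right)} = \left(-4\right) 5 = -20$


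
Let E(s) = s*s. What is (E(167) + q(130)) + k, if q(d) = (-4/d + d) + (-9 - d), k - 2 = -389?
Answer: 1787043/65 ≈ 27493.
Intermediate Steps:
E(s) = s**2
k = -387 (k = 2 - 389 = -387)
q(d) = -9 - 4/d (q(d) = (d - 4/d) + (-9 - d) = -9 - 4/d)
(E(167) + q(130)) + k = (167**2 + (-9 - 4/130)) - 387 = (27889 + (-9 - 4*1/130)) - 387 = (27889 + (-9 - 2/65)) - 387 = (27889 - 587/65) - 387 = 1812198/65 - 387 = 1787043/65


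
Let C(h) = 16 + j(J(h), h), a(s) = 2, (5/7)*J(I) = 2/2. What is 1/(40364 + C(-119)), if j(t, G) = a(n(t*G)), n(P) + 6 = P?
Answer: 1/40382 ≈ 2.4764e-5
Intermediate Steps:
n(P) = -6 + P
J(I) = 7/5 (J(I) = 7*(2/2)/5 = 7*(2*(½))/5 = (7/5)*1 = 7/5)
j(t, G) = 2
C(h) = 18 (C(h) = 16 + 2 = 18)
1/(40364 + C(-119)) = 1/(40364 + 18) = 1/40382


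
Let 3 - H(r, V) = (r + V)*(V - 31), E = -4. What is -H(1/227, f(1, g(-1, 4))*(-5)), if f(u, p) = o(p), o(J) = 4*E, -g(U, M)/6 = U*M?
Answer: 889208/227 ≈ 3917.2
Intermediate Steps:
g(U, M) = -6*M*U (g(U, M) = -6*U*M = -6*M*U)
o(J) = -16 (o(J) = 4*(-4) = -16)
f(u, p) = -16
H(r, V) = 3 - (-31 + V)*(V + r) (H(r, V) = 3 - (r + V)*(V - 31) = 3 - (V + r)*(-31 + V) = 3 - (-31 + V)*(V + r))
-H(1/227, f(1, g(-1, 4))*(-5)) = -(3 - (-16*(-5))**2 + 31*(-16*(-5)) + 31/227 - 1*(-16*(-5))/227) = -(3 - 1*80**2 + 31*80 + 31*(1/227) - 1*80*1/227) = -(3 - 1*6400 + 2480 + 31/227 - 80/227) = -(3 - 6400 + 2480 + 31/227 - 80/227) = -1*(-889208/227) = 889208/227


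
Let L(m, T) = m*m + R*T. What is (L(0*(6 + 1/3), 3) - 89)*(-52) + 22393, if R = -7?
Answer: 28113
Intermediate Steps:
L(m, T) = m² - 7*T (L(m, T) = m*m - 7*T = m² - 7*T)
(L(0*(6 + 1/3), 3) - 89)*(-52) + 22393 = (((0*(6 + 1/3))² - 7*3) - 89)*(-52) + 22393 = (((0*(6 + ⅓))² - 21) - 89)*(-52) + 22393 = (((0*(19/3))² - 21) - 89)*(-52) + 22393 = ((0² - 21) - 89)*(-52) + 22393 = ((0 - 21) - 89)*(-52) + 22393 = (-21 - 89)*(-52) + 22393 = -110*(-52) + 22393 = 5720 + 22393 = 28113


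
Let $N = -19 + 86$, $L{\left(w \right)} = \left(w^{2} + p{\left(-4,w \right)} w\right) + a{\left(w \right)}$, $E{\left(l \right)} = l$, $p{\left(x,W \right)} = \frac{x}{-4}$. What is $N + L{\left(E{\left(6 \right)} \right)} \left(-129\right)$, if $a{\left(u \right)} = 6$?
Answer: $-6125$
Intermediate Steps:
$p{\left(x,W \right)} = - \frac{x}{4}$ ($p{\left(x,W \right)} = x \left(- \frac{1}{4}\right) = - \frac{x}{4}$)
$L{\left(w \right)} = 6 + w + w^{2}$ ($L{\left(w \right)} = \left(w^{2} + \left(- \frac{1}{4}\right) \left(-4\right) w\right) + 6 = \left(w^{2} + 1 w\right) + 6 = \left(w^{2} + w\right) + 6 = \left(w + w^{2}\right) + 6 = 6 + w + w^{2}$)
$N = 67$
$N + L{\left(E{\left(6 \right)} \right)} \left(-129\right) = 67 + \left(6 + 6 + 6^{2}\right) \left(-129\right) = 67 + \left(6 + 6 + 36\right) \left(-129\right) = 67 + 48 \left(-129\right) = 67 - 6192 = -6125$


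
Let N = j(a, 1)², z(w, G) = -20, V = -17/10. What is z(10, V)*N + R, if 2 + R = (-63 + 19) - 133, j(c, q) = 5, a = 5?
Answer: -679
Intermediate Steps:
V = -17/10 (V = -17*⅒ = -17/10 ≈ -1.7000)
N = 25 (N = 5² = 25)
R = -179 (R = -2 + ((-63 + 19) - 133) = -2 + (-44 - 133) = -2 - 177 = -179)
z(10, V)*N + R = -20*25 - 179 = -500 - 179 = -679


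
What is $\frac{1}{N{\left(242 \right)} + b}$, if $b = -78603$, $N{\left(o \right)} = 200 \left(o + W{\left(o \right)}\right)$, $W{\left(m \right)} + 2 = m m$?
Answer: $\frac{1}{11682197} \approx 8.56 \cdot 10^{-8}$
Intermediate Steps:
$W{\left(m \right)} = -2 + m^{2}$ ($W{\left(m \right)} = -2 + m m = -2 + m^{2}$)
$N{\left(o \right)} = -400 + 200 o + 200 o^{2}$ ($N{\left(o \right)} = 200 \left(o + \left(-2 + o^{2}\right)\right) = 200 \left(-2 + o + o^{2}\right) = -400 + 200 o + 200 o^{2}$)
$\frac{1}{N{\left(242 \right)} + b} = \frac{1}{\left(-400 + 200 \cdot 242 + 200 \cdot 242^{2}\right) - 78603} = \frac{1}{\left(-400 + 48400 + 200 \cdot 58564\right) - 78603} = \frac{1}{\left(-400 + 48400 + 11712800\right) - 78603} = \frac{1}{11760800 - 78603} = \frac{1}{11682197}$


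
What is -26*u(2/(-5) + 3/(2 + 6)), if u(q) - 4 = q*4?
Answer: -507/5 ≈ -101.40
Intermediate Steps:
u(q) = 4 + 4*q (u(q) = 4 + q*4 = 4 + 4*q)
-26*u(2/(-5) + 3/(2 + 6)) = -26*(4 + 4*(2/(-5) + 3/(2 + 6))) = -26*(4 + 4*(2*(-⅕) + 3/8)) = -26*(4 + 4*(-⅖ + 3*(⅛))) = -26*(4 + 4*(-⅖ + 3/8)) = -26*(4 + 4*(-1/40)) = -26*(4 - ⅒) = -26*39/10 = -507/5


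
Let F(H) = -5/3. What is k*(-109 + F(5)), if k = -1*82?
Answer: 27224/3 ≈ 9074.7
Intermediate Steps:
k = -82
F(H) = -5/3 (F(H) = -5*⅓ = -5/3)
k*(-109 + F(5)) = -82*(-109 - 5/3) = -82*(-332/3) = 27224/3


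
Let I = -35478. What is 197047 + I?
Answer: 161569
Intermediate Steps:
197047 + I = 197047 - 35478 = 161569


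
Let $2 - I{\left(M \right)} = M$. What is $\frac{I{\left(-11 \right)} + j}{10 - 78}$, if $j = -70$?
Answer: $\frac{57}{68} \approx 0.83823$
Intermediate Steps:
$I{\left(M \right)} = 2 - M$
$\frac{I{\left(-11 \right)} + j}{10 - 78} = \frac{\left(2 - -11\right) - 70}{10 - 78} = \frac{\left(2 + 11\right) - 70}{-68} = \left(13 - 70\right) \left(- \frac{1}{68}\right) = \left(-57\right) \left(- \frac{1}{68}\right) = \frac{57}{68}$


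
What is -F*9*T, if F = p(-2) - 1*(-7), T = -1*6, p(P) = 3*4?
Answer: 1026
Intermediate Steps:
p(P) = 12
T = -6
F = 19 (F = 12 - 1*(-7) = 12 + 7 = 19)
-F*9*T = -19*9*(-6) = -171*(-6) = -1*(-1026) = 1026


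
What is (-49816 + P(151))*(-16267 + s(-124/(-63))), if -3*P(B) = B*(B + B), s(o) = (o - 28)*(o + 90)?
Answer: 14446550479150/11907 ≈ 1.2133e+9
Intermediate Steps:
s(o) = (-28 + o)*(90 + o)
P(B) = -2*B²/3 (P(B) = -B*(B + B)/3 = -B*2*B/3 = -2*B²/3)
(-49816 + P(151))*(-16267 + s(-124/(-63))) = (-49816 - ⅔*151²)*(-16267 + (-2520 + (-124/(-63))² + 62*(-124/(-63)))) = (-49816 - ⅔*22801)*(-16267 + (-2520 + (-124*(-1/63))² + 62*(-124*(-1/63)))) = (-49816 - 45602/3)*(-16267 + (-2520 + (124/63)² + 62*(124/63))) = -195050*(-16267 + (-2520 + 15376/3969 + 7688/63))/3 = -195050*(-16267 - 9502160/3969)/3 = -195050/3*(-74065883/3969) = 14446550479150/11907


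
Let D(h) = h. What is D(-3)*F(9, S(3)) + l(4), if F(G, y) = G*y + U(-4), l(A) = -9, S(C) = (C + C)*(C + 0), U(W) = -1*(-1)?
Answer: -498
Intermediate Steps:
U(W) = 1
S(C) = 2*C² (S(C) = (2*C)*C = 2*C²)
F(G, y) = 1 + G*y (F(G, y) = G*y + 1 = 1 + G*y)
D(-3)*F(9, S(3)) + l(4) = -3*(1 + 9*(2*3²)) - 9 = -3*(1 + 9*(2*9)) - 9 = -3*(1 + 9*18) - 9 = -3*(1 + 162) - 9 = -3*163 - 9 = -489 - 9 = -498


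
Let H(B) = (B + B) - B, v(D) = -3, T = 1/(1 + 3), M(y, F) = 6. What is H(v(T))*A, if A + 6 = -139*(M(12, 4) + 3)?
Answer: 3771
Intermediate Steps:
T = 1/4 ≈ 0.25000
A = -1257 (A = -6 - 139*(6 + 3) = -6 - 139*9 = -6 - 1251 = -1257)
H(B) = B (H(B) = 2*B - B = B)
H(v(T))*A = -3*(-1257) = 3771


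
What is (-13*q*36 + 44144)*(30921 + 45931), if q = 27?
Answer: 2421452816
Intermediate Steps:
(-13*q*36 + 44144)*(30921 + 45931) = (-13*27*36 + 44144)*(30921 + 45931) = (-351*36 + 44144)*76852 = (-12636 + 44144)*76852 = 31508*76852 = 2421452816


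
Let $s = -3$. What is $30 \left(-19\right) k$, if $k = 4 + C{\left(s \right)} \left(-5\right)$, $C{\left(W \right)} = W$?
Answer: $-10830$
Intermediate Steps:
$k = 19$ ($k = 4 - -15 = 4 + 15 = 19$)
$30 \left(-19\right) k = 30 \left(-19\right) 19 = \left(-570\right) 19 = -10830$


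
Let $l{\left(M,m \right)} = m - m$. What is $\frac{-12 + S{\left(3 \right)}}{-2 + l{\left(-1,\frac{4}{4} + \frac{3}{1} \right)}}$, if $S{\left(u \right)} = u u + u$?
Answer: $0$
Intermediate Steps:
$S{\left(u \right)} = u + u^{2}$ ($S{\left(u \right)} = u^{2} + u = u + u^{2}$)
$l{\left(M,m \right)} = 0$
$\frac{-12 + S{\left(3 \right)}}{-2 + l{\left(-1,\frac{4}{4} + \frac{3}{1} \right)}} = \frac{-12 + 3 \left(1 + 3\right)}{-2 + 0} = \frac{-12 + 3 \cdot 4}{-2} = - \frac{-12 + 12}{2} = \left(- \frac{1}{2}\right) 0 = 0$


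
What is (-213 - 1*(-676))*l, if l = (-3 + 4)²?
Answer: 463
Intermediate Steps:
l = 1 (l = 1² = 1)
(-213 - 1*(-676))*l = (-213 - 1*(-676))*1 = (-213 + 676)*1 = 463*1 = 463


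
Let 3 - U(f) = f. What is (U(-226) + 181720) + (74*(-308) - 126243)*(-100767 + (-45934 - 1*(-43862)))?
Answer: 15326792314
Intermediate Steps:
U(f) = 3 - f
(U(-226) + 181720) + (74*(-308) - 126243)*(-100767 + (-45934 - 1*(-43862))) = ((3 - 1*(-226)) + 181720) + (74*(-308) - 126243)*(-100767 + (-45934 - 1*(-43862))) = ((3 + 226) + 181720) + (-22792 - 126243)*(-100767 + (-45934 + 43862)) = (229 + 181720) - 149035*(-100767 - 2072) = 181949 - 149035*(-102839) = 181949 + 15326610365 = 15326792314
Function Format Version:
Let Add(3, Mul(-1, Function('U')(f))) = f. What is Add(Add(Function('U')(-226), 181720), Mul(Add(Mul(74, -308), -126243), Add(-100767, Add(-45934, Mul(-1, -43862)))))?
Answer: 15326792314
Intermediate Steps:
Function('U')(f) = Add(3, Mul(-1, f))
Add(Add(Function('U')(-226), 181720), Mul(Add(Mul(74, -308), -126243), Add(-100767, Add(-45934, Mul(-1, -43862))))) = Add(Add(Add(3, Mul(-1, -226)), 181720), Mul(Add(Mul(74, -308), -126243), Add(-100767, Add(-45934, Mul(-1, -43862))))) = Add(Add(Add(3, 226), 181720), Mul(Add(-22792, -126243), Add(-100767, Add(-45934, 43862)))) = Add(Add(229, 181720), Mul(-149035, Add(-100767, -2072))) = Add(181949, Mul(-149035, -102839)) = Add(181949, 15326610365) = 15326792314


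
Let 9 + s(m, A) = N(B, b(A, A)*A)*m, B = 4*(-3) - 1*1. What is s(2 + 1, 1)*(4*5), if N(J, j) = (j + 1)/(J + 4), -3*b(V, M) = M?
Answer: -1660/9 ≈ -184.44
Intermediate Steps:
b(V, M) = -M/3
B = -13 (B = -12 - 1 = -13)
N(J, j) = (1 + j)/(4 + J)
s(m, A) = -9 + m*(-1/9 + A**2/27) (s(m, A) = -9 + ((1 + (-A/3)*A)/(4 - 13))*m = -9 + ((1 - A**2/3)/(-9))*m = -9 + (-(1 - A**2/3)/9)*m = -9 + (-1/9 + A**2/27)*m = -9 + m*(-1/9 + A**2/27))
s(2 + 1, 1)*(4*5) = (-9 + (2 + 1)*(-3 + 1**2)/27)*(4*5) = (-9 + (1/27)*3*(-3 + 1))*20 = (-9 + (1/27)*3*(-2))*20 = (-9 - 2/9)*20 = -83/9*20 = -1660/9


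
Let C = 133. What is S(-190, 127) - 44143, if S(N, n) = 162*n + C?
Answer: -23436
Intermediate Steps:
S(N, n) = 133 + 162*n (S(N, n) = 162*n + 133 = 133 + 162*n)
S(-190, 127) - 44143 = (133 + 162*127) - 44143 = (133 + 20574) - 44143 = 20707 - 44143 = -23436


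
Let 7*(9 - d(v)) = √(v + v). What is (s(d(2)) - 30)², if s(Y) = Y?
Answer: 22201/49 ≈ 453.08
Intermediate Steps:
d(v) = 9 - √2*√v/7 (d(v) = 9 - √(v + v)/7 = 9 - √2*√v/7)
(s(d(2)) - 30)² = ((9 - √2*√2/7) - 30)² = ((9 - 2/7) - 30)² = (61/7 - 30)² = (-149/7)² = 22201/49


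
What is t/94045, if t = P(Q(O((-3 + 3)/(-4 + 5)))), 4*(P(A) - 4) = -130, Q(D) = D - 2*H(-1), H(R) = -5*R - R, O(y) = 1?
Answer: -57/188090 ≈ -0.00030305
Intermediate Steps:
H(R) = -6*R
Q(D) = -12 + D (Q(D) = D - (-12)*(-1) = D - 2*6 = D - 12 = -12 + D)
P(A) = -57/2 (P(A) = 4 + (¼)*(-130) = 4 - 65/2 = -57/2)
t = -57/2 ≈ -28.500
t/94045 = -57/2/94045 = -57/2*1/94045 = -57/188090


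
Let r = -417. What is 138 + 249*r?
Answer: -103695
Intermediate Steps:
138 + 249*r = 138 + 249*(-417) = 138 - 103833 = -103695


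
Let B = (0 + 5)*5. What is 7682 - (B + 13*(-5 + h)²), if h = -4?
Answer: 6604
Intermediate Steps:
B = 25 (B = 5*5 = 25)
7682 - (B + 13*(-5 + h)²) = 7682 - (25 + 13*(-5 - 4)²) = 7682 - (25 + 13*(-9)²) = 7682 - (25 + 13*81) = 7682 - (25 + 1053) = 7682 - 1*1078 = 7682 - 1078 = 6604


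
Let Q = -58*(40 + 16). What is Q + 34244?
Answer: 30996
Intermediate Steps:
Q = -3248 (Q = -58*56 = -3248)
Q + 34244 = -3248 + 34244 = 30996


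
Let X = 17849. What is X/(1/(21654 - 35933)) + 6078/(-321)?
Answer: -27270650223/107 ≈ -2.5487e+8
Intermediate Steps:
X/(1/(21654 - 35933)) + 6078/(-321) = 17849/(1/(21654 - 35933)) + 6078/(-321) = 17849/(1/(-14279)) + 6078*(-1/321) = 17849/(-1/14279) - 2026/107 = 17849*(-14279) - 2026/107 = -254865871 - 2026/107 = -27270650223/107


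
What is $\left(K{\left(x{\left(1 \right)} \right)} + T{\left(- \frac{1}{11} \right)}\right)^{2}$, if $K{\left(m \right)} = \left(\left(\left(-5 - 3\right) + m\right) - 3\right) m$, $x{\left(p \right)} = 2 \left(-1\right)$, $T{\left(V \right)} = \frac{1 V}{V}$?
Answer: $729$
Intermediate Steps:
$T{\left(V \right)} = 1$ ($T{\left(V \right)} = \frac{V}{V} = 1$)
$x{\left(p \right)} = -2$
$K{\left(m \right)} = m \left(-11 + m\right)$ ($K{\left(m \right)} = \left(\left(-8 + m\right) - 3\right) m = \left(-11 + m\right) m = m \left(-11 + m\right)$)
$\left(K{\left(x{\left(1 \right)} \right)} + T{\left(- \frac{1}{11} \right)}\right)^{2} = \left(- 2 \left(-11 - 2\right) + 1\right)^{2} = \left(\left(-2\right) \left(-13\right) + 1\right)^{2} = \left(26 + 1\right)^{2} = 27^{2} = 729$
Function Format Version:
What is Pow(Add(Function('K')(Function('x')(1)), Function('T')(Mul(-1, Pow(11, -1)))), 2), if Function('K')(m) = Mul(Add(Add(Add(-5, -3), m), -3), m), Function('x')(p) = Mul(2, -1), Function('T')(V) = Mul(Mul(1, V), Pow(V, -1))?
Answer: 729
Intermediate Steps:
Function('T')(V) = 1 (Function('T')(V) = Mul(V, Pow(V, -1)) = 1)
Function('x')(p) = -2
Function('K')(m) = Mul(m, Add(-11, m)) (Function('K')(m) = Mul(Add(Add(-8, m), -3), m) = Mul(Add(-11, m), m) = Mul(m, Add(-11, m)))
Pow(Add(Function('K')(Function('x')(1)), Function('T')(Mul(-1, Pow(11, -1)))), 2) = Pow(Add(Mul(-2, Add(-11, -2)), 1), 2) = Pow(Add(Mul(-2, -13), 1), 2) = Pow(Add(26, 1), 2) = Pow(27, 2) = 729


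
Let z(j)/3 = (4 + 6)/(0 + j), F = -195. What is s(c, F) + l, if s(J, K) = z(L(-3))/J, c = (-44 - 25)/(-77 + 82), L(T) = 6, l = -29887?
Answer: -2062228/69 ≈ -29887.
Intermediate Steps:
z(j) = 30/j (z(j) = 3*((4 + 6)/(0 + j)) = 3*(10/j) = 30/j)
c = -69/5 ≈ -13.800
s(J, K) = 5/J (s(J, K) = (30/6)/J = (30*(⅙))/J = 5/J)
s(c, F) + l = 5/(-69/5) - 29887 = 5*(-5/69) - 29887 = -25/69 - 29887 = -2062228/69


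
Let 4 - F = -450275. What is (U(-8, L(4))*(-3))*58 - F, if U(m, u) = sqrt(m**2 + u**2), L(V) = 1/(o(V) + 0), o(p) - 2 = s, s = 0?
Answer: -450279 - 87*sqrt(257) ≈ -4.5167e+5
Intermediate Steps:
o(p) = 2 (o(p) = 2 + 0 = 2)
F = 450279 (F = 4 - 1*(-450275) = 4 + 450275 = 450279)
L(V) = 1/2 (L(V) = 1/(2 + 0) = 1/2)
(U(-8, L(4))*(-3))*58 - F = (sqrt((-8)**2 + (1/2)**2)*(-3))*58 - 1*450279 = (sqrt(64 + 1/4)*(-3))*58 - 450279 = (sqrt(257/4)*(-3))*58 - 450279 = ((sqrt(257)/2)*(-3))*58 - 450279 = -3*sqrt(257)/2*58 - 450279 = -87*sqrt(257) - 450279 = -450279 - 87*sqrt(257)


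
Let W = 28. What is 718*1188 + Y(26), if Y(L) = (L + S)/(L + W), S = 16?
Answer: 7676863/9 ≈ 8.5299e+5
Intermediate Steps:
Y(L) = (16 + L)/(28 + L) (Y(L) = (L + 16)/(L + 28) = (16 + L)/(28 + L))
718*1188 + Y(26) = 718*1188 + (16 + 26)/(28 + 26) = 852984 + 42/54 = 852984 + (1/54)*42 = 852984 + 7/9 = 7676863/9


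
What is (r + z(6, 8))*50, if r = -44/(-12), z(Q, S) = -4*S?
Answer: -4250/3 ≈ -1416.7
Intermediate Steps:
r = 11/3 (r = -44*(-1/12) = 11/3 ≈ 3.6667)
(r + z(6, 8))*50 = (11/3 - 4*8)*50 = (11/3 - 32)*50 = -85/3*50 = -4250/3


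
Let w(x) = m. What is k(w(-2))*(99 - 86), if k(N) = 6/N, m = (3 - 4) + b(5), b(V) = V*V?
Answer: 13/4 ≈ 3.2500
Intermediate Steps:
b(V) = V**2
m = 24 (m = (3 - 4) + 5**2 = -1 + 25 = 24)
w(x) = 24
k(w(-2))*(99 - 86) = (6/24)*(99 - 86) = (6*(1/24))*13 = (1/4)*13 = 13/4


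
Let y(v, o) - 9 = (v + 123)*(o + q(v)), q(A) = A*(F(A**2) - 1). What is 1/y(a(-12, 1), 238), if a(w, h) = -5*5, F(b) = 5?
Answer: 1/13533 ≈ 7.3893e-5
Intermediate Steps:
a(w, h) = -25
q(A) = 4*A (q(A) = A*(5 - 1) = A*4 = 4*A)
y(v, o) = 9 + (123 + v)*(o + 4*v) (y(v, o) = 9 + (v + 123)*(o + 4*v) = 9 + (123 + v)*(o + 4*v))
1/y(a(-12, 1), 238) = 1/(9 + 4*(-25)**2 + 123*238 + 492*(-25) + 238*(-25)) = 1/(9 + 4*625 + 29274 - 12300 - 5950) = 1/(9 + 2500 + 29274 - 12300 - 5950) = 1/13533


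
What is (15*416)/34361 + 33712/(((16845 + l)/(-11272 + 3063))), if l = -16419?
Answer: -4754561303224/7318893 ≈ -6.4963e+5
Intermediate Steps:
(15*416)/34361 + 33712/(((16845 + l)/(-11272 + 3063))) = (15*416)/34361 + 33712/(((16845 - 16419)/(-11272 + 3063))) = 6240*(1/34361) + 33712/((426/(-8209))) = 6240/34361 + 33712/((426*(-1/8209))) = 6240/34361 + 33712/(-426/8209) = 6240/34361 + 33712*(-8209/426) = 6240/34361 - 138370904/213 = -4754561303224/7318893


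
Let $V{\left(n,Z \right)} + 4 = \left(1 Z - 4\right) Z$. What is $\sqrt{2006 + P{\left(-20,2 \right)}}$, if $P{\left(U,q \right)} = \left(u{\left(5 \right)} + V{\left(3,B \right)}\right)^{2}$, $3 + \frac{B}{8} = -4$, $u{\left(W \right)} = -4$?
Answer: $\sqrt{11237910} \approx 3352.3$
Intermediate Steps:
$B = -56$ ($B = -24 + 8 \left(-4\right) = -24 - 32 = -56$)
$V{\left(n,Z \right)} = -4 + Z \left(-4 + Z\right)$ ($V{\left(n,Z \right)} = -4 + \left(1 Z - 4\right) Z = -4 + \left(Z - 4\right) Z = -4 + \left(-4 + Z\right) Z = -4 + Z \left(-4 + Z\right)$)
$P{\left(U,q \right)} = 11235904$ ($P{\left(U,q \right)} = \left(-4 - \left(-220 - 3136\right)\right)^{2} = \left(-4 + \left(-4 + 3136 + 224\right)\right)^{2} = \left(-4 + 3356\right)^{2} = 3352^{2} = 11235904$)
$\sqrt{2006 + P{\left(-20,2 \right)}} = \sqrt{2006 + 11235904} = \sqrt{11237910}$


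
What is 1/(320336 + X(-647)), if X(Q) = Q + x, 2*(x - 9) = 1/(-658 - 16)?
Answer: 1348/430952903 ≈ 3.1280e-6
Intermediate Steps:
x = 12131/1348 (x = 9 + 1/(2*(-658 - 16)) = 9 + (½)/(-674) = 9 + (½)*(-1/674) = 9 - 1/1348 = 12131/1348 ≈ 8.9993)
X(Q) = 12131/1348 + Q (X(Q) = Q + 12131/1348 = 12131/1348 + Q)
1/(320336 + X(-647)) = 1/(320336 + (12131/1348 - 647)) = 1/(320336 - 860025/1348) = 1/(430952903/1348) = 1348/430952903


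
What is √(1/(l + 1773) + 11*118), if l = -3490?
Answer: √3826617805/1717 ≈ 36.028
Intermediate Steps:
√(1/(l + 1773) + 11*118) = √(1/(-3490 + 1773) + 11*118) = √(1/(-1717) + 1298) = √(-1/1717 + 1298) = √(2228665/1717) = √3826617805/1717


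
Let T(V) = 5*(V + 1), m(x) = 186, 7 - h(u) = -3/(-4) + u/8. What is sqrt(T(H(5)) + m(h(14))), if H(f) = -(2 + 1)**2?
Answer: sqrt(146) ≈ 12.083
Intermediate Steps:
h(u) = 25/4 - u/8 (h(u) = 7 - (-3/(-4) + u/8) = 7 - (-3*(-1/4) + u*(1/8)) = 7 - (3/4 + u/8) = 7 + (-3/4 - u/8) = 25/4 - u/8)
H(f) = -9 (H(f) = -1*3**2 = -1*9 = -9)
T(V) = 5 + 5*V (T(V) = 5*(1 + V) = 5 + 5*V)
sqrt(T(H(5)) + m(h(14))) = sqrt((5 + 5*(-9)) + 186) = sqrt((5 - 45) + 186) = sqrt(-40 + 186) = sqrt(146)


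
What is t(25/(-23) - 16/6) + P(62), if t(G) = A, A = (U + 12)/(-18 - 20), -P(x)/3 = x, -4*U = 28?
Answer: -7073/38 ≈ -186.13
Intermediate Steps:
U = -7 (U = -¼*28 = -7)
P(x) = -3*x
A = -5/38 (A = (-7 + 12)/(-18 - 20) = 5/(-38) = 5*(-1/38) = -5/38 ≈ -0.13158)
t(G) = -5/38
t(25/(-23) - 16/6) + P(62) = -5/38 - 3*62 = -5/38 - 186 = -7073/38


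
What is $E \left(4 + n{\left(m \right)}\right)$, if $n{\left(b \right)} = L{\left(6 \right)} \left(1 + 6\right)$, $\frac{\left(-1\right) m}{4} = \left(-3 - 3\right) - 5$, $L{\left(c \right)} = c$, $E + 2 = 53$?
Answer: $2346$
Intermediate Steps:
$E = 51$ ($E = -2 + 53 = 51$)
$m = 44$ ($m = - 4 \left(\left(-3 - 3\right) - 5\right) = - 4 \left(-6 - 5\right) = \left(-4\right) \left(-11\right) = 44$)
$n{\left(b \right)} = 42$ ($n{\left(b \right)} = 6 \left(1 + 6\right) = 6 \cdot 7 = 42$)
$E \left(4 + n{\left(m \right)}\right) = 51 \left(4 + 42\right) = 51 \cdot 46 = 2346$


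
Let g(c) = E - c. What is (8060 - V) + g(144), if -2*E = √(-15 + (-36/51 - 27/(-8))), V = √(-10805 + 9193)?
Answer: 7916 - 2*I*√403 - I*√57018/136 ≈ 7916.0 - 41.906*I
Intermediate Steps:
V = 2*I*√403 (V = √(-1612) = 2*I*√403 ≈ 40.15*I)
E = -I*√57018/136 (E = -√(-15 + (-36/51 - 27/(-8)))/2 = -√(-15 + (-36*1/51 - 27*(-⅛)))/2 = -√(-15 + (-12/17 + 27/8))/2 = -√(-15 + 363/136)/2 = -I*√57018/136 ≈ -1.7558*I)
g(c) = -c - I*√57018/136 (g(c) = -I*√57018/136 - c = -c - I*√57018/136)
(8060 - V) + g(144) = (8060 - 2*I*√403) + (-1*144 - I*√57018/136) = (8060 - 2*I*√403) + (-144 - I*√57018/136) = 7916 - 2*I*√403 - I*√57018/136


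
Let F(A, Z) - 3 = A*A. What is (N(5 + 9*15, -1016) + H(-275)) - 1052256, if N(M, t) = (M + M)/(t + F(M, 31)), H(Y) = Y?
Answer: -19563393417/18587 ≈ -1.0525e+6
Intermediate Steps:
F(A, Z) = 3 + A² (F(A, Z) = 3 + A*A = 3 + A²)
N(M, t) = 2*M/(3 + t + M²) (N(M, t) = (M + M)/(t + (3 + M²)) = (2*M)/(3 + t + M²) = 2*M/(3 + t + M²))
(N(5 + 9*15, -1016) + H(-275)) - 1052256 = (2*(5 + 9*15)/(3 - 1016 + (5 + 9*15)²) - 275) - 1052256 = (2*(5 + 135)/(3 - 1016 + (5 + 135)²) - 275) - 1052256 = (2*140/(3 - 1016 + 140²) - 275) - 1052256 = (2*140/(3 - 1016 + 19600) - 275) - 1052256 = (2*140/18587 - 275) - 1052256 = (2*140*(1/18587) - 275) - 1052256 = (280/18587 - 275) - 1052256 = -5111145/18587 - 1052256 = -19563393417/18587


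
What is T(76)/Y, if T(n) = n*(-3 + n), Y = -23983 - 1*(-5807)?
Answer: -1387/4544 ≈ -0.30524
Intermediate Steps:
Y = -18176 (Y = -23983 + 5807 = -18176)
T(76)/Y = (76*(-3 + 76))/(-18176) = (76*73)*(-1/18176) = 5548*(-1/18176) = -1387/4544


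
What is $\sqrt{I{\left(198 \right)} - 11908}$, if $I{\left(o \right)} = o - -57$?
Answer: $i \sqrt{11653} \approx 107.95 i$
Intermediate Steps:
$I{\left(o \right)} = 57 + o$ ($I{\left(o \right)} = o + 57 = 57 + o$)
$\sqrt{I{\left(198 \right)} - 11908} = \sqrt{\left(57 + 198\right) - 11908} = \sqrt{255 - 11908} = \sqrt{-11653} = i \sqrt{11653}$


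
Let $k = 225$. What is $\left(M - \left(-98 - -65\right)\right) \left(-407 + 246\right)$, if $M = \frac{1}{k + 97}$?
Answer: $- \frac{10627}{2} \approx -5313.5$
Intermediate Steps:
$M = \frac{1}{322}$ ($M = \frac{1}{225 + 97} = \frac{1}{322} \approx 0.0031056$)
$\left(M - \left(-98 - -65\right)\right) \left(-407 + 246\right) = \left(\frac{1}{322} - \left(-98 - -65\right)\right) \left(-407 + 246\right) = \left(\frac{1}{322} - \left(-98 + 65\right)\right) \left(-161\right) = \left(\frac{1}{322} - -33\right) \left(-161\right) = \left(\frac{1}{322} + 33\right) \left(-161\right) = \frac{10627}{322} \left(-161\right) = - \frac{10627}{2}$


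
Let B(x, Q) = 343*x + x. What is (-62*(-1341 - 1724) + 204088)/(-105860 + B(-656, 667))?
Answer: -197059/165762 ≈ -1.1888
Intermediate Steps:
B(x, Q) = 344*x
(-62*(-1341 - 1724) + 204088)/(-105860 + B(-656, 667)) = (-62*(-1341 - 1724) + 204088)/(-105860 + 344*(-656)) = (-62*(-3065) + 204088)/(-105860 - 225664) = (190030 + 204088)/(-331524) = 394118*(-1/331524) = -197059/165762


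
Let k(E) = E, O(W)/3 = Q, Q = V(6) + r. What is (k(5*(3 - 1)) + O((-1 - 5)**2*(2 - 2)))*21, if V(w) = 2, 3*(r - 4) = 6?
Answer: 714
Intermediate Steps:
r = 6 (r = 4 + (1/3)*6 = 4 + 2 = 6)
Q = 8 (Q = 2 + 6 = 8)
O(W) = 24 (O(W) = 3*8 = 24)
(k(5*(3 - 1)) + O((-1 - 5)**2*(2 - 2)))*21 = (5*(3 - 1) + 24)*21 = (5*2 + 24)*21 = (10 + 24)*21 = 34*21 = 714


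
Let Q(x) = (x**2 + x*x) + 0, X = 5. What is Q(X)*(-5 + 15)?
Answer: 500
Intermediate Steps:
Q(x) = 2*x**2 (Q(x) = (x**2 + x**2) + 0 = 2*x**2 + 0 = 2*x**2)
Q(X)*(-5 + 15) = (2*5**2)*(-5 + 15) = (2*25)*10 = 50*10 = 500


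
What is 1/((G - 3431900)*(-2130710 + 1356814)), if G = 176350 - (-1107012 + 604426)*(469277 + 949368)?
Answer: -1/551778453227596320 ≈ -1.8123e-18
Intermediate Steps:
G = 712991292320 (G = 176350 - (-502586)*1418645 = 176350 - 1*(-712991115970) = 176350 + 712991115970 = 712991292320)
1/((G - 3431900)*(-2130710 + 1356814)) = 1/((712991292320 - 3431900)*(-2130710 + 1356814)) = 1/(712987860420*(-773896)) = 1/(-551778453227596320) = -1/551778453227596320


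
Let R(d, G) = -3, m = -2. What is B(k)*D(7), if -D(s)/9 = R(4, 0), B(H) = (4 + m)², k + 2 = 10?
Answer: 108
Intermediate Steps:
k = 8 (k = -2 + 10 = 8)
B(H) = 4 (B(H) = (4 - 2)² = 2² = 4)
D(s) = 27 (D(s) = -9*(-3) = 27)
B(k)*D(7) = 4*27 = 108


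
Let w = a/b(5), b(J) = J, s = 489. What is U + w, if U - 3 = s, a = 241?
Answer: 2701/5 ≈ 540.20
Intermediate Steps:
U = 492 (U = 3 + 489 = 492)
w = 241/5 ≈ 48.200
U + w = 492 + 241/5 = 2701/5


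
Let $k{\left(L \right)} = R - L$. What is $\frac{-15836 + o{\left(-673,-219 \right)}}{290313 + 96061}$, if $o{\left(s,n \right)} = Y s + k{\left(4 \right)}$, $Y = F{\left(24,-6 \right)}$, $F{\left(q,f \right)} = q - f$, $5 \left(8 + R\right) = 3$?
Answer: $- \frac{180187}{1931870} \approx -0.093271$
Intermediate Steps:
$R = - \frac{37}{5}$ ($R = -8 + \frac{1}{5} \cdot 3 = -8 + \frac{3}{5} = - \frac{37}{5} \approx -7.4$)
$Y = 30$ ($Y = 24 - -6 = 24 + 6 = 30$)
$k{\left(L \right)} = - \frac{37}{5} - L$
$o{\left(s,n \right)} = - \frac{57}{5} + 30 s$ ($o{\left(s,n \right)} = 30 s - \frac{57}{5} = - \frac{57}{5} + 30 s$)
$\frac{-15836 + o{\left(-673,-219 \right)}}{290313 + 96061} = \frac{-15836 + \left(- \frac{57}{5} + 30 \left(-673\right)\right)}{290313 + 96061} = \frac{-15836 - \frac{101007}{5}}{386374} = \left(-15836 - \frac{101007}{5}\right) \frac{1}{386374} = \left(- \frac{180187}{5}\right) \frac{1}{386374} = - \frac{180187}{1931870}$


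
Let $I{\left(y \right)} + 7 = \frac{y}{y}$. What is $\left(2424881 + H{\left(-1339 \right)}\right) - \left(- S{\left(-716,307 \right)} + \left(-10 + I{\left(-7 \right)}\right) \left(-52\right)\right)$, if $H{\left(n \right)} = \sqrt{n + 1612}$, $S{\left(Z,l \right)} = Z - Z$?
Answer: $2424049 + \sqrt{273} \approx 2.4241 \cdot 10^{6}$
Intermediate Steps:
$S{\left(Z,l \right)} = 0$
$I{\left(y \right)} = -6$ ($I{\left(y \right)} = -7 + \frac{y}{y} = -7 + 1 = -6$)
$H{\left(n \right)} = \sqrt{1612 + n}$
$\left(2424881 + H{\left(-1339 \right)}\right) - \left(- S{\left(-716,307 \right)} + \left(-10 + I{\left(-7 \right)}\right) \left(-52\right)\right) = \left(2424881 + \sqrt{1612 - 1339}\right) + \left(0 - \left(-10 - 6\right) \left(-52\right)\right) = \left(2424881 + \sqrt{273}\right) + \left(0 - \left(-16\right) \left(-52\right)\right) = \left(2424881 + \sqrt{273}\right) + \left(0 - 832\right) = \left(2424881 + \sqrt{273}\right) - 832 = 2424049 + \sqrt{273}$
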